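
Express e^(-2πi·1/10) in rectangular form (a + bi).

ω_10^1 = e^(-2πi·1/10)
= cos(-2π·1/10) + i·sin(-2π·1/10)
= cos(-2π/10) + i·sin(-2π/10)

ω_10^1 = cos(-2π/10) + i·sin(-2π/10) = 0.8090-0.5878i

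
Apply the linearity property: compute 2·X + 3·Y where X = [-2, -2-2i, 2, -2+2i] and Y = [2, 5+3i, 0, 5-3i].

By linearity: DFT(2x + 3y) = 2·DFT(x) + 3·DFT(y)
= 2·[-2, -2-2i, 2, -2+2i] + 3·[2, 5+3i, 0, 5-3i]

Computing element-wise:
Z[0] = 2·(-2) + 3·(2) = 2
Z[1] = 2·(-2-2i) + 3·(5+3i) = 11+5i
Z[2] = 2·(2) + 3·(0) = 4
Z[3] = 2·(-2+2i) + 3·(5-3i) = 11-5i

DFT(2x + 3y) = 2·X + 3·Y = [2, 11+5i, 4, 11-5i]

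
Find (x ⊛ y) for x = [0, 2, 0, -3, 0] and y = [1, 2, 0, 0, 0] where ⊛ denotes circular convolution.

(x ⊛ y)[n] = Σ(m=0 to 4) x[m] · y[(n-m) mod 5]

Computing each output sample:
(x ⊛ y)[0] = 0
(x ⊛ y)[1] = 2
(x ⊛ y)[2] = 4
(x ⊛ y)[3] = -3
(x ⊛ y)[4] = -6

x ⊛ y = [0, 2, 4, -3, -6]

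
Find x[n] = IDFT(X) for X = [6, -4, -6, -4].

x[n] = (1/4) Σ(k=0 to 3) X[k] · e^(2πikn/4)

Computing each x[n]:
x[0] = -2
x[1] = 3
x[2] = 2
x[3] = 3

x = [-2, 3, 2, 3]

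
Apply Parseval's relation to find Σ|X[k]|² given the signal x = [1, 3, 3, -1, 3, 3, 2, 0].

Parseval: Σ|x[n]|² = (1/N)Σ|X[k]|², so Σ|X[k]|² = N·Σ|x[n]|² = 8·42.0000

Σ|X[k]|² = N·Σ|x[n]|² = 8·42.0000 = 336.0000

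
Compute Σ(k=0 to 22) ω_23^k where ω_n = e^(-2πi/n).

Sum of all nth roots of unity equals 0 for n > 1 (geometric series with r ≠ 1).

0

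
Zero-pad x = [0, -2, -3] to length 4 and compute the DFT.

Original 3-point DFT: [-5, 2.5000-0.8660i, 2.5000+0.8660i]
Zero-padded 4-point DFT provides frequency interpolation.

DFT_4([x, 0, ...]) = [-5, 3+2i, -1, 3-2i]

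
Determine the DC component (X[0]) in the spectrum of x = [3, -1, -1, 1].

X[0] = Σ(n=0 to 3) x[n] · ω_4^0 = Σ x[n]
= (3) + (-1) + (-1) + (1)

X[0] = 2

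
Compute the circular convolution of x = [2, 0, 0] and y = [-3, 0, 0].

(x ⊛ y)[n] = Σ(m=0 to 2) x[m] · y[(n-m) mod 3]

Computing each output sample:
(x ⊛ y)[0] = -6
(x ⊛ y)[1] = 0
(x ⊛ y)[2] = 0

x ⊛ y = [-6, 0, 0]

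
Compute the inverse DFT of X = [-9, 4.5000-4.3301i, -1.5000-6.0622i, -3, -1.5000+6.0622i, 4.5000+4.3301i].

x[n] = (1/6) Σ(k=0 to 5) X[k] · e^(2πikn/6)

Computing each x[n]:
x[0] = -1
x[1] = 3
x[2] = -3
x[3] = -3
x[4] = -2
x[5] = -3

x = [-1, 3, -3, -3, -2, -3]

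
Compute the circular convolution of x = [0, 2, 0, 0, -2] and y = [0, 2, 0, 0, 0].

(x ⊛ y)[n] = Σ(m=0 to 4) x[m] · y[(n-m) mod 5]

Computing each output sample:
(x ⊛ y)[0] = -4
(x ⊛ y)[1] = 0
(x ⊛ y)[2] = 4
(x ⊛ y)[3] = 0
(x ⊛ y)[4] = 0

x ⊛ y = [-4, 0, 4, 0, 0]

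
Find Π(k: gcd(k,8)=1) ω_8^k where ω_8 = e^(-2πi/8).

The primitive 8th roots of unity are ω_8^k for k coprime to 8: k ∈ {1, 3, 5, 7}
Their product equals the constant term of the cyclotomic polynomial Φ_8(x) up to sign.
For n ≥ 3, the product of all primitive nth roots of unity is 1. (For n=1 it is 1; for n=2 it is -1.)

1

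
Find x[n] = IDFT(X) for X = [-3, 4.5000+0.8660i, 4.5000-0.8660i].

x[n] = (1/3) Σ(k=0 to 2) X[k] · e^(2πikn/3)

Computing each x[n]:
x[0] = 2
x[1] = -3
x[2] = -2

x = [2, -3, -2]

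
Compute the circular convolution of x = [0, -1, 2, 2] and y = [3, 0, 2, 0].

(x ⊛ y)[n] = Σ(m=0 to 3) x[m] · y[(n-m) mod 4]

Computing each output sample:
(x ⊛ y)[0] = 4
(x ⊛ y)[1] = 1
(x ⊛ y)[2] = 6
(x ⊛ y)[3] = 4

x ⊛ y = [4, 1, 6, 4]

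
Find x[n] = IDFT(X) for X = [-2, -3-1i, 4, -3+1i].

x[n] = (1/4) Σ(k=0 to 3) X[k] · e^(2πikn/4)

Computing each x[n]:
x[0] = -1
x[1] = -1
x[2] = 2
x[3] = -2

x = [-1, -1, 2, -2]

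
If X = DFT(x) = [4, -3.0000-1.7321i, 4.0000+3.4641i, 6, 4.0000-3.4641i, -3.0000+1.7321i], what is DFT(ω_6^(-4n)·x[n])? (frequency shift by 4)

Modulation property: DFT(ω_6^(-4n)·x[n]) = X[(k-4) mod 6], so circularly shift X by 4 positions.

X[k-4] = [4.0000+3.4641i, 6, 4.0000-3.4641i, -3.0000+1.7321i, 4, -3.0000-1.7321i]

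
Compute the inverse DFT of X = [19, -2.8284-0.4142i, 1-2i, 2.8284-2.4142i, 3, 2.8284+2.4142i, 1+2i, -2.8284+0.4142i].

x[n] = (1/8) Σ(k=0 to 7) X[k] · e^(2πikn/8)

Computing each x[n]:
x[0] = 3
x[1] = 2
x[2] = 2
x[3] = 3
x[4] = 3
x[5] = 3
x[6] = 3
x[7] = 0

x = [3, 2, 2, 3, 3, 3, 3, 0]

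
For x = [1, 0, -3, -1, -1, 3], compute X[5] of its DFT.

X[5] = Σ(n=0 to 5) x[n] · ω_6^(5n) where ω_6 = e^(-2πi/6)
= (1)·ω_6^0 + (0)·ω_6^5 + (-3)·ω_6^10 + (-1)·ω_6^15 + (-1)·ω_6^20 + (3)·ω_6^25

X[5] = 5.5000-4.3301i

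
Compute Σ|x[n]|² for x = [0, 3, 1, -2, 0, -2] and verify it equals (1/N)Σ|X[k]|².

Time domain:
Σ|x[n]|² = |0|² + |3|² + |1|² + |-2|² + |0|² + |-2|² = 18.0000

Frequency domain:
(1/6)Σ|X[k]|² = (1/6)(|0|² + |2.0000-5.1962i|² + |-3.0000-3.4641i|² + |2|² + |-3.0000+3.4641i|² + |2.0000+5.1962i|²) = (1/6)·108.0000 = 18.0000

Both sides agree, confirming Parseval's theorem.

Σ|x[n]|² = (1/N)Σ|X[k]|² = 18.0000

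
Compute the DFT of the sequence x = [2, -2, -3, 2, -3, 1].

X[k] = Σ(n=0 to 5) x[n] · ω_6^(nk)
where ω_6 = e^(-2πi/6)

Computing each X[k]:
X[0] = -3
X[1] = 2.5000+2.5981i
X[2] = 7.5000+2.5981i
X[3] = -5
X[4] = 7.5000-2.5981i
X[5] = 2.5000-2.5981i

X = [-3, 2.5000+2.5981i, 7.5000+2.5981i, -5, 7.5000-2.5981i, 2.5000-2.5981i]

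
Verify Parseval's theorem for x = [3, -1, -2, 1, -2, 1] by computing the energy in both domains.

Time domain:
Σ|x[n]|² = |3|² + |-1|² + |-2|² + |1|² + |-2|² + |1|² = 20.0000

Frequency domain:
(1/6)Σ|X[k]|² = (1/6)(|0|² + |4.0000+1.7321i|² + |6.0000+1.7321i|² + |-2|² + |6.0000-1.7321i|² + |4.0000-1.7321i|²) = (1/6)·120.0000 = 20.0000

Both sides agree, confirming Parseval's theorem.

Σ|x[n]|² = (1/N)Σ|X[k]|² = 20.0000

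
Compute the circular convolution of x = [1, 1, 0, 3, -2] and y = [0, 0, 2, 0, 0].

(x ⊛ y)[n] = Σ(m=0 to 4) x[m] · y[(n-m) mod 5]

Computing each output sample:
(x ⊛ y)[0] = 6
(x ⊛ y)[1] = -4
(x ⊛ y)[2] = 2
(x ⊛ y)[3] = 2
(x ⊛ y)[4] = 0

x ⊛ y = [6, -4, 2, 2, 0]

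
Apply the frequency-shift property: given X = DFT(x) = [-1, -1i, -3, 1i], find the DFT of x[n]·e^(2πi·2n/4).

Modulation property: DFT(ω_4^(-2n)·x[n]) = X[(k-2) mod 4], so circularly shift X by 2 positions.

X[k-2] = [-3, 1i, -1, -1i]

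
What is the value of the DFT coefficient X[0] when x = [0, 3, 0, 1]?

X[0] = Σ(n=0 to 3) x[n] · ω_4^0 = Σ x[n]
= (0) + (3) + (0) + (1)

X[0] = 4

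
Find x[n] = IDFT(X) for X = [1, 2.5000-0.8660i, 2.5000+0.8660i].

x[n] = (1/3) Σ(k=0 to 2) X[k] · e^(2πikn/3)

Computing each x[n]:
x[0] = 2
x[1] = 0
x[2] = -1

x = [2, 0, -1]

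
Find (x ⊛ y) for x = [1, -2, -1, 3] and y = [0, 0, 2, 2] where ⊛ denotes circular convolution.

(x ⊛ y)[n] = Σ(m=0 to 3) x[m] · y[(n-m) mod 4]

Computing each output sample:
(x ⊛ y)[0] = -6
(x ⊛ y)[1] = 4
(x ⊛ y)[2] = 8
(x ⊛ y)[3] = -2

x ⊛ y = [-6, 4, 8, -2]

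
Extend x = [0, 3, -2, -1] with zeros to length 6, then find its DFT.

Original 4-point DFT: [0, 2-4i, -4, 2+4i]
Zero-padded 6-point DFT provides frequency interpolation.

DFT_6([x, 0, ...]) = [0, 3.5000-0.8660i, -1.5000-4.3301i, -4, -1.5000+4.3301i, 3.5000+0.8660i]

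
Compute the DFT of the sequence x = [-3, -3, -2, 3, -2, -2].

X[k] = Σ(n=0 to 5) x[n] · ω_6^(nk)
where ω_6 = e^(-2πi/6)

Computing each X[k]:
X[0] = -9
X[1] = -6.5000+0.8660i
X[2] = 4.5000+0.8660i
X[3] = -5
X[4] = 4.5000-0.8660i
X[5] = -6.5000-0.8660i

X = [-9, -6.5000+0.8660i, 4.5000+0.8660i, -5, 4.5000-0.8660i, -6.5000-0.8660i]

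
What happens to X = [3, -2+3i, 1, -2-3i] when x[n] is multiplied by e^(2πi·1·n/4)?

Modulation property: DFT(ω_4^(-1n)·x[n]) = X[(k-1) mod 4], so circularly shift X by 1 positions.

X[k-1] = [-2-3i, 3, -2+3i, 1]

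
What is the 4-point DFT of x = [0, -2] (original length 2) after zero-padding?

Original 2-point DFT: [-2, 2]
Zero-padded 4-point DFT provides frequency interpolation.

DFT_4([x, 0, ...]) = [-2, 2i, 2, -2i]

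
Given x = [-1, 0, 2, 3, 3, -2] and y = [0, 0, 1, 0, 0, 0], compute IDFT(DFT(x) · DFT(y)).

(x ⊛ y)[n] = Σ(m=0 to 5) x[m] · y[(n-m) mod 6]

Computing each output sample:
(x ⊛ y)[0] = 3
(x ⊛ y)[1] = -2
(x ⊛ y)[2] = -1
(x ⊛ y)[3] = 0
(x ⊛ y)[4] = 2
(x ⊛ y)[5] = 3

x ⊛ y = [3, -2, -1, 0, 2, 3]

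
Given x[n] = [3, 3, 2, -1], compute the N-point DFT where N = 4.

X[k] = Σ(n=0 to 3) x[n] · ω_4^(nk)
where ω_4 = e^(-2πi/4)

Computing each X[k]:
X[0] = 7
X[1] = 1-4i
X[2] = 3
X[3] = 1+4i

X = [7, 1-4i, 3, 1+4i]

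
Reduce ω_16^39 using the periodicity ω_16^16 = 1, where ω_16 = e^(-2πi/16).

Since ω_16^16 = 1, powers reduce modulo 16.
39 mod 16 = 7
So ω_16^39 = ω_16^7 = e^(-2πi·7/16)

ω_16^39 = ω_16^7 = -0.9239-0.3827i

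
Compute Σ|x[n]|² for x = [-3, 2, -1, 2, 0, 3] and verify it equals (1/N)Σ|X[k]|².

Time domain:
Σ|x[n]|² = |-3|² + |2|² + |-1|² + |2|² + |0|² + |3|² = 27.0000

Frequency domain:
(1/6)Σ|X[k]|² = (1/6)(|3|² + |-2.0000+1.7321i|² + |-3|² + |-11|² + |-3|² + |-2.0000-1.7321i|²) = (1/6)·162.0000 = 27.0000

Both sides agree, confirming Parseval's theorem.

Σ|x[n]|² = (1/N)Σ|X[k]|² = 27.0000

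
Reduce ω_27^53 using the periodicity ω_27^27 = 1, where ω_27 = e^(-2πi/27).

Since ω_27^27 = 1, powers reduce modulo 27.
53 mod 27 = 26
So ω_27^53 = ω_27^26 = e^(-2πi·26/27)

ω_27^53 = ω_27^26 = 0.9730+0.2306i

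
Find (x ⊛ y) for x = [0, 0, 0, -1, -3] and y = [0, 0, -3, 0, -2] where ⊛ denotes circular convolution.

(x ⊛ y)[n] = Σ(m=0 to 4) x[m] · y[(n-m) mod 5]

Computing each output sample:
(x ⊛ y)[0] = 3
(x ⊛ y)[1] = 9
(x ⊛ y)[2] = 2
(x ⊛ y)[3] = 6
(x ⊛ y)[4] = 0

x ⊛ y = [3, 9, 2, 6, 0]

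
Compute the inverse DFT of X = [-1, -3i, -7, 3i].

x[n] = (1/4) Σ(k=0 to 3) X[k] · e^(2πikn/4)

Computing each x[n]:
x[0] = -2
x[1] = 3
x[2] = -2
x[3] = 0

x = [-2, 3, -2, 0]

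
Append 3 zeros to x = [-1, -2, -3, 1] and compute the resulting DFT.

Original 4-point DFT: [-5, 2+3i, -3, 2-3i]
Zero-padded 7-point DFT provides frequency interpolation.

DFT_7([x, 0, ...]) = [-5, -2.4804+4.0546i, 2.7714+1.4300i, -1.2911-2.4527i, -1.2911+2.4527i, 2.7714-1.4300i, -2.4804-4.0546i]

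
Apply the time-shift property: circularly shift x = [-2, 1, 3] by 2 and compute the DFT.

Time shift by 2: X_shifted[k] = ω_3^(2k) · X[k]
Shifted x = [1, 3, -2]

DFT(x[n-2]) = [2, 0.5000-4.3301i, 0.5000+4.3301i]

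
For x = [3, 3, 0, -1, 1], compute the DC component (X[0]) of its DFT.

X[0] = Σ(n=0 to 4) x[n] · ω_5^0 = Σ x[n]
= (3) + (3) + (0) + (-1) + (1)

X[0] = 6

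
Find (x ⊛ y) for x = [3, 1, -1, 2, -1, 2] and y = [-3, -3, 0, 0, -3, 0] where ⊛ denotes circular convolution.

(x ⊛ y)[n] = Σ(m=0 to 5) x[m] · y[(n-m) mod 6]

Computing each output sample:
(x ⊛ y)[0] = -12
(x ⊛ y)[1] = -18
(x ⊛ y)[2] = 3
(x ⊛ y)[3] = -9
(x ⊛ y)[4] = -12
(x ⊛ y)[5] = -6

x ⊛ y = [-12, -18, 3, -9, -12, -6]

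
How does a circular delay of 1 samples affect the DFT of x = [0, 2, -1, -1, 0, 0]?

Time shift by 1: X_shifted[k] = ω_6^(1k) · X[k]
Shifted x = [0, 0, 2, -1, -1, 0]

DFT(x[n-1]) = [0, 0.5000-2.5981i, -1.5000+2.5981i, 2, -1.5000-2.5981i, 0.5000+2.5981i]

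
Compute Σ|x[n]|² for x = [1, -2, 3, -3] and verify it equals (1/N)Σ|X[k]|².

Time domain:
Σ|x[n]|² = |1|² + |-2|² + |3|² + |-3|² = 23.0000

Frequency domain:
(1/4)Σ|X[k]|² = (1/4)(|-1|² + |-2-1i|² + |9|² + |-2+1i|²) = (1/4)·92.0000 = 23.0000

Both sides agree, confirming Parseval's theorem.

Σ|x[n]|² = (1/N)Σ|X[k]|² = 23.0000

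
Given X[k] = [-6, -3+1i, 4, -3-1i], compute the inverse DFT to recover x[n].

x[n] = (1/4) Σ(k=0 to 3) X[k] · e^(2πikn/4)

Computing each x[n]:
x[0] = -2
x[1] = -3
x[2] = 1
x[3] = -2

x = [-2, -3, 1, -2]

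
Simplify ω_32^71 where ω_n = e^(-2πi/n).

Since ω_32^32 = 1, powers reduce modulo 32.
71 mod 32 = 7
So ω_32^71 = ω_32^7 = e^(-2πi·7/32)

ω_32^71 = ω_32^7 = 0.1951-0.9808i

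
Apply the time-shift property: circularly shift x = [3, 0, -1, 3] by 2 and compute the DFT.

Time shift by 2: X_shifted[k] = ω_4^(2k) · X[k]
Shifted x = [-1, 3, 3, 0]

DFT(x[n-2]) = [5, -4-3i, -1, -4+3i]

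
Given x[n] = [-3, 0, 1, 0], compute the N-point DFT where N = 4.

X[k] = Σ(n=0 to 3) x[n] · ω_4^(nk)
where ω_4 = e^(-2πi/4)

Computing each X[k]:
X[0] = -2
X[1] = -4
X[2] = -2
X[3] = -4

X = [-2, -4, -2, -4]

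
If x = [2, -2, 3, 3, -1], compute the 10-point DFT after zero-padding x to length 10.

Original 5-point DFT: [5, -3.7812+0.9511i, 6.2812+0.5878i, 6.2812-0.5878i, -3.7812-0.9511i]
Zero-padded 10-point DFT provides frequency interpolation.

DFT_10([x, 0, ...]) = [5, 1.1910-3.9430i, -3.7812+0.9511i, 2.3090+6.3799i, 6.2812+0.5878i, 3, 6.2812-0.5878i, 2.3090-6.3799i, -3.7812-0.9511i, 1.1910+3.9430i]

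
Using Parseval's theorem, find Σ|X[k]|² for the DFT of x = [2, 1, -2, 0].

Parseval: Σ|x[n]|² = (1/N)Σ|X[k]|², so Σ|X[k]|² = N·Σ|x[n]|² = 4·9.0000

Σ|X[k]|² = N·Σ|x[n]|² = 4·9.0000 = 36.0000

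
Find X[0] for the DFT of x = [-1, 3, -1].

X[0] = Σ(n=0 to 2) x[n] · ω_3^0 = Σ x[n]
= (-1) + (3) + (-1)

X[0] = 1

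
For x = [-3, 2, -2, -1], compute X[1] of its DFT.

X[1] = Σ(n=0 to 3) x[n] · ω_4^(1n) where ω_4 = e^(-2πi/4)
= (-3)·ω_4^0 + (2)·ω_4^1 + (-2)·ω_4^2 + (-1)·ω_4^3

X[1] = -1-3i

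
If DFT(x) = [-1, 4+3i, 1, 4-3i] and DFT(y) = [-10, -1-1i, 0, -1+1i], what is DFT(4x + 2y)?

By linearity: DFT(4x + 2y) = 4·DFT(x) + 2·DFT(y)
= 4·[-1, 4+3i, 1, 4-3i] + 2·[-10, -1-1i, 0, -1+1i]

Computing element-wise:
Z[0] = 4·(-1) + 2·(-10) = -24
Z[1] = 4·(4+3i) + 2·(-1-1i) = 14+10i
Z[2] = 4·(1) + 2·(0) = 4
Z[3] = 4·(4-3i) + 2·(-1+1i) = 14-10i

DFT(4x + 2y) = 4·X + 2·Y = [-24, 14+10i, 4, 14-10i]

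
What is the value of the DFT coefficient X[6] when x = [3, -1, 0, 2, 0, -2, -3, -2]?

X[6] = Σ(n=0 to 7) x[n] · ω_8^(6n) where ω_8 = e^(-2πi/8)
= (3)·ω_8^0 + (-1)·ω_8^6 + (0)·ω_8^12 + (2)·ω_8^18 + (0)·ω_8^24 + (-2)·ω_8^30 + (-3)·ω_8^36 + (-2)·ω_8^42

X[6] = 6-3i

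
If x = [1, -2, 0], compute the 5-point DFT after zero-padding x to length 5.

Original 3-point DFT: [-1, 2.0000+1.7321i, 2.0000-1.7321i]
Zero-padded 5-point DFT provides frequency interpolation.

DFT_5([x, 0, ...]) = [-1, 0.3820+1.9021i, 2.6180+1.1756i, 2.6180-1.1756i, 0.3820-1.9021i]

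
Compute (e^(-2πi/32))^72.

Since ω_32^32 = 1, powers reduce modulo 32.
72 mod 32 = 8
So ω_32^72 = ω_32^8 = e^(-2πi·8/32)

ω_32^72 = ω_32^8 = -1i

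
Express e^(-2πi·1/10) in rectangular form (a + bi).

ω_10^1 = e^(-2πi·1/10)
= cos(-2π·1/10) + i·sin(-2π·1/10)
= cos(-2π/10) + i·sin(-2π/10)

ω_10^1 = cos(-2π/10) + i·sin(-2π/10) = 0.8090-0.5878i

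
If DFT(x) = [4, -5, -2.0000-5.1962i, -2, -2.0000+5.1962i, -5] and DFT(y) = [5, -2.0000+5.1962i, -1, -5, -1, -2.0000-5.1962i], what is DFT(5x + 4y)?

By linearity: DFT(5x + 4y) = 5·DFT(x) + 4·DFT(y)
= 5·[4, -5, -2.0000-5.1962i, -2, -2.0000+5.1962i, -5] + 4·[5, -2.0000+5.1962i, -1, -5, -1, -2.0000-5.1962i]

Computing element-wise:
Z[0] = 5·(4) + 4·(5) = 40
Z[1] = 5·(-5) + 4·(-2.0000+5.1962i) = -33.0000+20.7848i
Z[2] = 5·(-2.0000-5.1962i) + 4·(-1) = -14.0000-25.9810i
Z[3] = 5·(-2) + 4·(-5) = -30
Z[4] = 5·(-2.0000+5.1962i) + 4·(-1) = -14.0000+25.9810i
Z[5] = 5·(-5) + 4·(-2.0000-5.1962i) = -33.0000-20.7848i

DFT(5x + 4y) = 5·X + 4·Y = [40, -33.0000+20.7848i, -14.0000-25.9810i, -30, -14.0000+25.9810i, -33.0000-20.7848i]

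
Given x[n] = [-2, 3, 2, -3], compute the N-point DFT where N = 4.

X[k] = Σ(n=0 to 3) x[n] · ω_4^(nk)
where ω_4 = e^(-2πi/4)

Computing each X[k]:
X[0] = 0
X[1] = -4-6i
X[2] = 0
X[3] = -4+6i

X = [0, -4-6i, 0, -4+6i]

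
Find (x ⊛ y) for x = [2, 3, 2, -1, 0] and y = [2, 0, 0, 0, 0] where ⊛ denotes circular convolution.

(x ⊛ y)[n] = Σ(m=0 to 4) x[m] · y[(n-m) mod 5]

Computing each output sample:
(x ⊛ y)[0] = 4
(x ⊛ y)[1] = 6
(x ⊛ y)[2] = 4
(x ⊛ y)[3] = -2
(x ⊛ y)[4] = 0

x ⊛ y = [4, 6, 4, -2, 0]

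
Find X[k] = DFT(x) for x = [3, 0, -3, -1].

X[k] = Σ(n=0 to 3) x[n] · ω_4^(nk)
where ω_4 = e^(-2πi/4)

Computing each X[k]:
X[0] = -1
X[1] = 6-1i
X[2] = 1
X[3] = 6+1i

X = [-1, 6-1i, 1, 6+1i]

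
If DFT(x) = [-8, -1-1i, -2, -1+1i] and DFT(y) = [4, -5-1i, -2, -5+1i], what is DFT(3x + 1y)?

By linearity: DFT(3x + 1y) = 3·DFT(x) + 1·DFT(y)
= 3·[-8, -1-1i, -2, -1+1i] + 1·[4, -5-1i, -2, -5+1i]

Computing element-wise:
Z[0] = 3·(-8) + 1·(4) = -20
Z[1] = 3·(-1-1i) + 1·(-5-1i) = -8-4i
Z[2] = 3·(-2) + 1·(-2) = -8
Z[3] = 3·(-1+1i) + 1·(-5+1i) = -8+4i

DFT(3x + 1y) = 3·X + 1·Y = [-20, -8-4i, -8, -8+4i]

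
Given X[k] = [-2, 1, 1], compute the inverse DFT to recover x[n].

x[n] = (1/3) Σ(k=0 to 2) X[k] · e^(2πikn/3)

Computing each x[n]:
x[0] = 0
x[1] = -1
x[2] = -1

x = [0, -1, -1]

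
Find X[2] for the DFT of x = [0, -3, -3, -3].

X[2] = Σ(n=0 to 3) x[n] · ω_4^(2n) where ω_4 = e^(-2πi/4)
= (0)·ω_4^0 + (-3)·ω_4^2 + (-3)·ω_4^4 + (-3)·ω_4^6

X[2] = 3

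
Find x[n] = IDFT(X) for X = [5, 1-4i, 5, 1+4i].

x[n] = (1/4) Σ(k=0 to 3) X[k] · e^(2πikn/4)

Computing each x[n]:
x[0] = 3
x[1] = 2
x[2] = 2
x[3] = -2

x = [3, 2, 2, -2]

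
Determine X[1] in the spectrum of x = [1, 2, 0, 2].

X[1] = Σ(n=0 to 3) x[n] · ω_4^(1n) where ω_4 = e^(-2πi/4)
= (1)·ω_4^0 + (2)·ω_4^1 + (0)·ω_4^2 + (2)·ω_4^3

X[1] = 1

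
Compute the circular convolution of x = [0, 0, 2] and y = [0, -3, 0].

(x ⊛ y)[n] = Σ(m=0 to 2) x[m] · y[(n-m) mod 3]

Computing each output sample:
(x ⊛ y)[0] = -6
(x ⊛ y)[1] = 0
(x ⊛ y)[2] = 0

x ⊛ y = [-6, 0, 0]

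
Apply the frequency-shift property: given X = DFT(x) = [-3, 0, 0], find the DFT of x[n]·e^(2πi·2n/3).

Modulation property: DFT(ω_3^(-2n)·x[n]) = X[(k-2) mod 3], so circularly shift X by 2 positions.

X[k-2] = [0, 0, -3]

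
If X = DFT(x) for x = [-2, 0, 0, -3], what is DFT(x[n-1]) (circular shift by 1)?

Time shift by 1: X_shifted[k] = ω_4^(1k) · X[k]
Shifted x = [-3, -2, 0, 0]

DFT(x[n-1]) = [-5, -3+2i, -1, -3-2i]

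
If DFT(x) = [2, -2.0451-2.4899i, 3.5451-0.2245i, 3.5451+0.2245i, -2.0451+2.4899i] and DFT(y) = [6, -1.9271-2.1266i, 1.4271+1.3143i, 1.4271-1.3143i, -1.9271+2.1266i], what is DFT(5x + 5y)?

By linearity: DFT(5x + 5y) = 5·DFT(x) + 5·DFT(y)
= 5·[2, -2.0451-2.4899i, 3.5451-0.2245i, 3.5451+0.2245i, -2.0451+2.4899i] + 5·[6, -1.9271-2.1266i, 1.4271+1.3143i, 1.4271-1.3143i, -1.9271+2.1266i]

Computing element-wise:
Z[0] = 5·(2) + 5·(6) = 40
Z[1] = 5·(-2.0451-2.4899i) + 5·(-1.9271-2.1266i) = -19.8610-23.0825i
Z[2] = 5·(3.5451-0.2245i) + 5·(1.4271+1.3143i) = 24.8610+5.4490i
Z[3] = 5·(3.5451+0.2245i) + 5·(1.4271-1.3143i) = 24.8610-5.4490i
Z[4] = 5·(-2.0451+2.4899i) + 5·(-1.9271+2.1266i) = -19.8610+23.0825i

DFT(5x + 5y) = 5·X + 5·Y = [40, -19.8610-23.0825i, 24.8610+5.4490i, 24.8610-5.4490i, -19.8610+23.0825i]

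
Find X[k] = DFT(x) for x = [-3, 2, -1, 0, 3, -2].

X[k] = Σ(n=0 to 5) x[n] · ω_6^(nk)
where ω_6 = e^(-2πi/6)

Computing each X[k]:
X[0] = -1
X[1] = -4
X[2] = -4.0000-6.9282i
X[3] = -1
X[4] = -4.0000+6.9282i
X[5] = -4

X = [-1, -4, -4.0000-6.9282i, -1, -4.0000+6.9282i, -4]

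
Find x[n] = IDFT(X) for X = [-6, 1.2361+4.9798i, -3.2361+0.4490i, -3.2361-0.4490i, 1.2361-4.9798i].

x[n] = (1/5) Σ(k=0 to 4) X[k] · e^(2πikn/5)

Computing each x[n]:
x[0] = -2
x[1] = -2
x[2] = -3
x[3] = -1
x[4] = 2

x = [-2, -2, -3, -1, 2]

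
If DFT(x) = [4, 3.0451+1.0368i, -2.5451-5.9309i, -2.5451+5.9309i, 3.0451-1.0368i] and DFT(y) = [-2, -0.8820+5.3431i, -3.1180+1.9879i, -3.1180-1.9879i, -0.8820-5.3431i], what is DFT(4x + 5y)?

By linearity: DFT(4x + 5y) = 4·DFT(x) + 5·DFT(y)
= 4·[4, 3.0451+1.0368i, -2.5451-5.9309i, -2.5451+5.9309i, 3.0451-1.0368i] + 5·[-2, -0.8820+5.3431i, -3.1180+1.9879i, -3.1180-1.9879i, -0.8820-5.3431i]

Computing element-wise:
Z[0] = 4·(4) + 5·(-2) = 6
Z[1] = 4·(3.0451+1.0368i) + 5·(-0.8820+5.3431i) = 7.7704+30.8627i
Z[2] = 4·(-2.5451-5.9309i) + 5·(-3.1180+1.9879i) = -25.7704-13.7841i
Z[3] = 4·(-2.5451+5.9309i) + 5·(-3.1180-1.9879i) = -25.7704+13.7841i
Z[4] = 4·(3.0451-1.0368i) + 5·(-0.8820-5.3431i) = 7.7704-30.8627i

DFT(4x + 5y) = 4·X + 5·Y = [6, 7.7704+30.8627i, -25.7704-13.7841i, -25.7704+13.7841i, 7.7704-30.8627i]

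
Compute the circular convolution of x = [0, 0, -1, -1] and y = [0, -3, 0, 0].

(x ⊛ y)[n] = Σ(m=0 to 3) x[m] · y[(n-m) mod 4]

Computing each output sample:
(x ⊛ y)[0] = 3
(x ⊛ y)[1] = 0
(x ⊛ y)[2] = 0
(x ⊛ y)[3] = 3

x ⊛ y = [3, 0, 0, 3]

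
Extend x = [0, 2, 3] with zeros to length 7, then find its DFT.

Original 3-point DFT: [5, -2.5000+0.8660i, -2.5000-0.8660i]
Zero-padded 7-point DFT provides frequency interpolation.

DFT_7([x, 0, ...]) = [5, 0.5794-4.4884i, -3.1479-0.6482i, 0.0685+1.4777i, 0.0685-1.4777i, -3.1479+0.6482i, 0.5794+4.4884i]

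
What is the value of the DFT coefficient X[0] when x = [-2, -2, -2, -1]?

X[0] = Σ(n=0 to 3) x[n] · ω_4^0 = Σ x[n]
= (-2) + (-2) + (-2) + (-1)

X[0] = -7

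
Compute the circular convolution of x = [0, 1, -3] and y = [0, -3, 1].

(x ⊛ y)[n] = Σ(m=0 to 2) x[m] · y[(n-m) mod 3]

Computing each output sample:
(x ⊛ y)[0] = 10
(x ⊛ y)[1] = -3
(x ⊛ y)[2] = -3

x ⊛ y = [10, -3, -3]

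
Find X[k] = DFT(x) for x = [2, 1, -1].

X[k] = Σ(n=0 to 2) x[n] · ω_3^(nk)
where ω_3 = e^(-2πi/3)

Computing each X[k]:
X[0] = 2
X[1] = 2.0000-1.7321i
X[2] = 2.0000+1.7321i

X = [2, 2.0000-1.7321i, 2.0000+1.7321i]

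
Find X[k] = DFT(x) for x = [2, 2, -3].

X[k] = Σ(n=0 to 2) x[n] · ω_3^(nk)
where ω_3 = e^(-2πi/3)

Computing each X[k]:
X[0] = 1
X[1] = 2.5000-4.3301i
X[2] = 2.5000+4.3301i

X = [1, 2.5000-4.3301i, 2.5000+4.3301i]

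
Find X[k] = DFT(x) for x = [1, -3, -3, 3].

X[k] = Σ(n=0 to 3) x[n] · ω_4^(nk)
where ω_4 = e^(-2πi/4)

Computing each X[k]:
X[0] = -2
X[1] = 4+6i
X[2] = -2
X[3] = 4-6i

X = [-2, 4+6i, -2, 4-6i]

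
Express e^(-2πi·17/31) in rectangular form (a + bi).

ω_31^17 = e^(-2πi·17/31)
= cos(-2π·17/31) + i·sin(-2π·17/31)
= cos(-34π/31) + i·sin(-34π/31)

ω_31^17 = cos(-34π/31) + i·sin(-34π/31) = -0.9541+0.2994i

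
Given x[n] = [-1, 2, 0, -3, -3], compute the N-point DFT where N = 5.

X[k] = Σ(n=0 to 4) x[n] · ω_5^(nk)
where ω_5 = e^(-2πi/5)

Computing each X[k]:
X[0] = -5
X[1] = 1.1180-6.5186i
X[2] = -1.1180-0.0858i
X[3] = -1.1180+0.0858i
X[4] = 1.1180+6.5186i

X = [-5, 1.1180-6.5186i, -1.1180-0.0858i, -1.1180+0.0858i, 1.1180+6.5186i]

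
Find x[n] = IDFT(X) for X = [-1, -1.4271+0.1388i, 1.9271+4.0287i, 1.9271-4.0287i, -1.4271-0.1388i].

x[n] = (1/5) Σ(k=0 to 4) X[k] · e^(2πikn/5)

Computing each x[n]:
x[0] = 0
x[1] = -2
x[2] = 2
x[3] = -1
x[4] = 0

x = [0, -2, 2, -1, 0]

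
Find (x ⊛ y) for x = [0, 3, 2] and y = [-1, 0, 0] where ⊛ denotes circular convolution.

(x ⊛ y)[n] = Σ(m=0 to 2) x[m] · y[(n-m) mod 3]

Computing each output sample:
(x ⊛ y)[0] = 0
(x ⊛ y)[1] = -3
(x ⊛ y)[2] = -2

x ⊛ y = [0, -3, -2]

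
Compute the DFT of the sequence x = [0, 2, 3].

X[k] = Σ(n=0 to 2) x[n] · ω_3^(nk)
where ω_3 = e^(-2πi/3)

Computing each X[k]:
X[0] = 5
X[1] = -2.5000+0.8660i
X[2] = -2.5000-0.8660i

X = [5, -2.5000+0.8660i, -2.5000-0.8660i]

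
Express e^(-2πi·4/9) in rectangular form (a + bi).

ω_9^4 = e^(-2πi·4/9)
= cos(-2π·4/9) + i·sin(-2π·4/9)
= cos(-8π/9) + i·sin(-8π/9)

ω_9^4 = cos(-8π/9) + i·sin(-8π/9) = -0.9397-0.3420i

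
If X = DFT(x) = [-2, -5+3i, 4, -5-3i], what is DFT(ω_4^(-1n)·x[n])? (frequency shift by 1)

Modulation property: DFT(ω_4^(-1n)·x[n]) = X[(k-1) mod 4], so circularly shift X by 1 positions.

X[k-1] = [-5-3i, -2, -5+3i, 4]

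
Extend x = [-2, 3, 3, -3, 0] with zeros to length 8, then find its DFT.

Original 5-point DFT: [1, -1.0729-6.3799i, -4.4271+3.9430i, -4.4271-3.9430i, -1.0729+6.3799i]
Zero-padded 8-point DFT provides frequency interpolation.

DFT_8([x, 0, ...]) = [1, 2.2426-3.0000i, -5-6i, -6.2426+3.0000i, 1, -6.2426-3.0000i, -5+6i, 2.2426+3.0000i]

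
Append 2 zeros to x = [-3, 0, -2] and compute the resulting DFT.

Original 3-point DFT: [-5, -2.0000-1.7321i, -2.0000+1.7321i]
Zero-padded 5-point DFT provides frequency interpolation.

DFT_5([x, 0, ...]) = [-5, -1.3820+1.1756i, -3.6180-1.9021i, -3.6180+1.9021i, -1.3820-1.1756i]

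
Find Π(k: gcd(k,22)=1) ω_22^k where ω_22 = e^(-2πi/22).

The primitive 22nd roots of unity are ω_22^k for k coprime to 22: k ∈ {1, 3, 5, 7, 9, 13, 15, 17, 19, 21}
Their product equals the constant term of the cyclotomic polynomial Φ_22(x) up to sign.
For n ≥ 3, the product of all primitive nth roots of unity is 1. (For n=1 it is 1; for n=2 it is -1.)

1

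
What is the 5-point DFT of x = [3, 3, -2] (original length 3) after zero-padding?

Original 3-point DFT: [4, 2.5000-4.3301i, 2.5000+4.3301i]
Zero-padded 5-point DFT provides frequency interpolation.

DFT_5([x, 0, ...]) = [4, 5.5451-1.6776i, -0.0451-3.6655i, -0.0451+3.6655i, 5.5451+1.6776i]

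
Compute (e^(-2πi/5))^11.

Since ω_5^5 = 1, powers reduce modulo 5.
11 mod 5 = 1
So ω_5^11 = ω_5^1 = e^(-2πi·1/5)

ω_5^11 = ω_5^1 = 0.3090-0.9511i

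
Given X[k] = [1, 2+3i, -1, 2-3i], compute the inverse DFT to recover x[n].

x[n] = (1/4) Σ(k=0 to 3) X[k] · e^(2πikn/4)

Computing each x[n]:
x[0] = 1
x[1] = -1
x[2] = -1
x[3] = 2

x = [1, -1, -1, 2]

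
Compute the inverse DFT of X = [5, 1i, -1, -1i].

x[n] = (1/4) Σ(k=0 to 3) X[k] · e^(2πikn/4)

Computing each x[n]:
x[0] = 1
x[1] = 1
x[2] = 1
x[3] = 2

x = [1, 1, 1, 2]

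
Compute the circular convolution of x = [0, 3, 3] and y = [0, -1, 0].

(x ⊛ y)[n] = Σ(m=0 to 2) x[m] · y[(n-m) mod 3]

Computing each output sample:
(x ⊛ y)[0] = -3
(x ⊛ y)[1] = 0
(x ⊛ y)[2] = -3

x ⊛ y = [-3, 0, -3]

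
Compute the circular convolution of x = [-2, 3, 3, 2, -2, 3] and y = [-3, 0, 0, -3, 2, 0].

(x ⊛ y)[n] = Σ(m=0 to 5) x[m] · y[(n-m) mod 6]

Computing each output sample:
(x ⊛ y)[0] = 6
(x ⊛ y)[1] = 1
(x ⊛ y)[2] = -22
(x ⊛ y)[3] = 6
(x ⊛ y)[4] = -7
(x ⊛ y)[5] = -12

x ⊛ y = [6, 1, -22, 6, -7, -12]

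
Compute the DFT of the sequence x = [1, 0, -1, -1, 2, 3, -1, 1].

X[k] = Σ(n=0 to 7) x[n] · ω_8^(nk)
where ω_8 = e^(-2πi/8)

Computing each X[k]:
X[0] = 4
X[1] = -1.7071+3.5355i
X[2] = 5-3i
X[3] = -0.2929+3.5355i
X[4] = -2
X[5] = -0.2929-3.5355i
X[6] = 5+3i
X[7] = -1.7071-3.5355i

X = [4, -1.7071+3.5355i, 5-3i, -0.2929+3.5355i, -2, -0.2929-3.5355i, 5+3i, -1.7071-3.5355i]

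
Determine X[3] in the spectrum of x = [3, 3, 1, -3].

X[3] = Σ(n=0 to 3) x[n] · ω_4^(3n) where ω_4 = e^(-2πi/4)
= (3)·ω_4^0 + (3)·ω_4^3 + (1)·ω_4^6 + (-3)·ω_4^9

X[3] = 2+6i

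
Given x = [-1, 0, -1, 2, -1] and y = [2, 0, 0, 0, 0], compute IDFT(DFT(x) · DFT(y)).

(x ⊛ y)[n] = Σ(m=0 to 4) x[m] · y[(n-m) mod 5]

Computing each output sample:
(x ⊛ y)[0] = -2
(x ⊛ y)[1] = 0
(x ⊛ y)[2] = -2
(x ⊛ y)[3] = 4
(x ⊛ y)[4] = -2

x ⊛ y = [-2, 0, -2, 4, -2]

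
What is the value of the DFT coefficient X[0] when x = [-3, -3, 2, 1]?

X[0] = Σ(n=0 to 3) x[n] · ω_4^0 = Σ x[n]
= (-3) + (-3) + (2) + (1)

X[0] = -3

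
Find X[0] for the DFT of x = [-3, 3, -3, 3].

X[0] = Σ(n=0 to 3) x[n] · ω_4^0 = Σ x[n]
= (-3) + (3) + (-3) + (3)

X[0] = 0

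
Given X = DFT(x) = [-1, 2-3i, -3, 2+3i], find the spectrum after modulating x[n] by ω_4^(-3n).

Modulation property: DFT(ω_4^(-3n)·x[n]) = X[(k-3) mod 4], so circularly shift X by 3 positions.

X[k-3] = [2-3i, -3, 2+3i, -1]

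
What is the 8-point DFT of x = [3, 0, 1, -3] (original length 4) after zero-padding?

Original 4-point DFT: [1, 2-3i, 7, 2+3i]
Zero-padded 8-point DFT provides frequency interpolation.

DFT_8([x, 0, ...]) = [1, 5.1213+1.1213i, 2-3i, 0.8787+3.1213i, 7, 0.8787-3.1213i, 2+3i, 5.1213-1.1213i]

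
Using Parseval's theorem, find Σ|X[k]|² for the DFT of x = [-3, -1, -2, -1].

Parseval: Σ|x[n]|² = (1/N)Σ|X[k]|², so Σ|X[k]|² = N·Σ|x[n]|² = 4·15.0000

Σ|X[k]|² = N·Σ|x[n]|² = 4·15.0000 = 60.0000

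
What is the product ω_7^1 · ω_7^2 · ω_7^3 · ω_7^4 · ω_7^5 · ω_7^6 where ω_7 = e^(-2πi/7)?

The primitive 7th roots of unity are ω_7^k for k coprime to 7: k ∈ {1, 2, 3, 4, 5, 6}
Their product equals the constant term of the cyclotomic polynomial Φ_7(x) up to sign.
For n ≥ 3, the product of all primitive nth roots of unity is 1. (For n=1 it is 1; for n=2 it is -1.)

1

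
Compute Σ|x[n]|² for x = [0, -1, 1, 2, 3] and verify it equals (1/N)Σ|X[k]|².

Time domain:
Σ|x[n]|² = |0|² + |-1|² + |1|² + |2|² + |3|² = 15.0000

Frequency domain:
(1/5)Σ|X[k]|² = (1/5)(|5|² + |-1.8090+4.3920i|² + |-0.6910+1.4001i|² + |-0.6910-1.4001i|² + |-1.8090-4.3920i|²) = (1/5)·75.0000 = 15.0000

Both sides agree, confirming Parseval's theorem.

Σ|x[n]|² = (1/N)Σ|X[k]|² = 15.0000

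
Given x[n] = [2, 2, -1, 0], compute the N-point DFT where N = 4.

X[k] = Σ(n=0 to 3) x[n] · ω_4^(nk)
where ω_4 = e^(-2πi/4)

Computing each X[k]:
X[0] = 3
X[1] = 3-2i
X[2] = -1
X[3] = 3+2i

X = [3, 3-2i, -1, 3+2i]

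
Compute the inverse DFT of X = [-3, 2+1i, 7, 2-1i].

x[n] = (1/4) Σ(k=0 to 3) X[k] · e^(2πikn/4)

Computing each x[n]:
x[0] = 2
x[1] = -3
x[2] = 0
x[3] = -2

x = [2, -3, 0, -2]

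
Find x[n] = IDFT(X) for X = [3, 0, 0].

x[n] = (1/3) Σ(k=0 to 2) X[k] · e^(2πikn/3)

Computing each x[n]:
x[0] = 1
x[1] = 1
x[2] = 1

x = [1, 1, 1]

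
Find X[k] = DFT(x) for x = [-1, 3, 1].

X[k] = Σ(n=0 to 2) x[n] · ω_3^(nk)
where ω_3 = e^(-2πi/3)

Computing each X[k]:
X[0] = 3
X[1] = -3.0000-1.7321i
X[2] = -3.0000+1.7321i

X = [3, -3.0000-1.7321i, -3.0000+1.7321i]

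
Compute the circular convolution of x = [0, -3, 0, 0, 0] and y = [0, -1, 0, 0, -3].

(x ⊛ y)[n] = Σ(m=0 to 4) x[m] · y[(n-m) mod 5]

Computing each output sample:
(x ⊛ y)[0] = 9
(x ⊛ y)[1] = 0
(x ⊛ y)[2] = 3
(x ⊛ y)[3] = 0
(x ⊛ y)[4] = 0

x ⊛ y = [9, 0, 3, 0, 0]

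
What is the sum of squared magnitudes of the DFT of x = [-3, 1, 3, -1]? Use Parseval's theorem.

Parseval: Σ|x[n]|² = (1/N)Σ|X[k]|², so Σ|X[k]|² = N·Σ|x[n]|² = 4·20.0000

Σ|X[k]|² = N·Σ|x[n]|² = 4·20.0000 = 80.0000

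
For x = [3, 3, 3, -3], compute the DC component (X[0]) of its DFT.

X[0] = Σ(n=0 to 3) x[n] · ω_4^0 = Σ x[n]
= (3) + (3) + (3) + (-3)

X[0] = 6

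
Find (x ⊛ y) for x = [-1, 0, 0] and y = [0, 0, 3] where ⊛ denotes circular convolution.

(x ⊛ y)[n] = Σ(m=0 to 2) x[m] · y[(n-m) mod 3]

Computing each output sample:
(x ⊛ y)[0] = 0
(x ⊛ y)[1] = 0
(x ⊛ y)[2] = -3

x ⊛ y = [0, 0, -3]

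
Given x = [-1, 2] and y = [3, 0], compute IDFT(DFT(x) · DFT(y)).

(x ⊛ y)[n] = Σ(m=0 to 1) x[m] · y[(n-m) mod 2]

Computing each output sample:
(x ⊛ y)[0] = -3
(x ⊛ y)[1] = 6

x ⊛ y = [-3, 6]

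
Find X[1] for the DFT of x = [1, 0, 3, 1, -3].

X[1] = Σ(n=0 to 4) x[n] · ω_5^(1n) where ω_5 = e^(-2πi/5)
= (1)·ω_5^0 + (0)·ω_5^1 + (3)·ω_5^2 + (1)·ω_5^3 + (-3)·ω_5^4

X[1] = -3.1631-4.0287i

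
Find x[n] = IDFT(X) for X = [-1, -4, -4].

x[n] = (1/3) Σ(k=0 to 2) X[k] · e^(2πikn/3)

Computing each x[n]:
x[0] = -3
x[1] = 1
x[2] = 1

x = [-3, 1, 1]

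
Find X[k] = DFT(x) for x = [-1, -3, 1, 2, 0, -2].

X[k] = Σ(n=0 to 5) x[n] · ω_6^(nk)
where ω_6 = e^(-2πi/6)

Computing each X[k]:
X[0] = -3
X[1] = -6
X[2] = 3.0000+1.7321i
X[3] = 3
X[4] = 3.0000-1.7321i
X[5] = -6

X = [-3, -6, 3.0000+1.7321i, 3, 3.0000-1.7321i, -6]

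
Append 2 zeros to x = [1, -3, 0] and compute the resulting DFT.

Original 3-point DFT: [-2, 2.5000+2.5981i, 2.5000-2.5981i]
Zero-padded 5-point DFT provides frequency interpolation.

DFT_5([x, 0, ...]) = [-2, 0.0729+2.8532i, 3.4271+1.7634i, 3.4271-1.7634i, 0.0729-2.8532i]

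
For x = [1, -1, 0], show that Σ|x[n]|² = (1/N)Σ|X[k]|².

Time domain:
Σ|x[n]|² = |1|² + |-1|² + |0|² = 2.0000

Frequency domain:
(1/3)Σ|X[k]|² = (1/3)(|0|² + |1.5000+0.8660i|² + |1.5000-0.8660i|²) = (1/3)·6.0000 = 2.0000

Both sides agree, confirming Parseval's theorem.

Σ|x[n]|² = (1/N)Σ|X[k]|² = 2.0000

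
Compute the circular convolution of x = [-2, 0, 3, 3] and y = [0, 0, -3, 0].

(x ⊛ y)[n] = Σ(m=0 to 3) x[m] · y[(n-m) mod 4]

Computing each output sample:
(x ⊛ y)[0] = -9
(x ⊛ y)[1] = -9
(x ⊛ y)[2] = 6
(x ⊛ y)[3] = 0

x ⊛ y = [-9, -9, 6, 0]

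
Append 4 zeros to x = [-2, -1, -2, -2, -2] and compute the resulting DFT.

Original 5-point DFT: [-9, 0.3090-0.9511i, -0.8090-0.5878i, -0.8090+0.5878i, 0.3090+0.9511i]
Zero-padded 9-point DFT provides frequency interpolation.

DFT_9([x, 0, ...]) = [-9, -0.2340+5.0285i, -0.8264-1.3488i, -1.5000+0.8660i, -1.9397-1.1811i, -1.9397+1.1811i, -1.5000-0.8660i, -0.8264+1.3488i, -0.2340-5.0285i]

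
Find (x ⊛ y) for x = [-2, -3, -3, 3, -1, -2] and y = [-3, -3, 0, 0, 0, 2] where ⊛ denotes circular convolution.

(x ⊛ y)[n] = Σ(m=0 to 5) x[m] · y[(n-m) mod 6]

Computing each output sample:
(x ⊛ y)[0] = 6
(x ⊛ y)[1] = 9
(x ⊛ y)[2] = 24
(x ⊛ y)[3] = -2
(x ⊛ y)[4] = -10
(x ⊛ y)[5] = 5

x ⊛ y = [6, 9, 24, -2, -10, 5]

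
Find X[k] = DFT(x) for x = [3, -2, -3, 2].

X[k] = Σ(n=0 to 3) x[n] · ω_4^(nk)
where ω_4 = e^(-2πi/4)

Computing each X[k]:
X[0] = 0
X[1] = 6+4i
X[2] = 0
X[3] = 6-4i

X = [0, 6+4i, 0, 6-4i]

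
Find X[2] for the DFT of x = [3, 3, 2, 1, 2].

X[2] = Σ(n=0 to 4) x[n] · ω_5^(2n) where ω_5 = e^(-2πi/5)
= (3)·ω_5^0 + (3)·ω_5^2 + (2)·ω_5^4 + (1)·ω_5^6 + (2)·ω_5^8

X[2] = -0.1180+0.3633i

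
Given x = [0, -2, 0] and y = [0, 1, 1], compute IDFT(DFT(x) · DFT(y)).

(x ⊛ y)[n] = Σ(m=0 to 2) x[m] · y[(n-m) mod 3]

Computing each output sample:
(x ⊛ y)[0] = -2
(x ⊛ y)[1] = 0
(x ⊛ y)[2] = -2

x ⊛ y = [-2, 0, -2]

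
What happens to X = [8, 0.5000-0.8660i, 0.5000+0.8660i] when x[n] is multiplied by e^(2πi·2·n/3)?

Modulation property: DFT(ω_3^(-2n)·x[n]) = X[(k-2) mod 3], so circularly shift X by 2 positions.

X[k-2] = [0.5000-0.8660i, 0.5000+0.8660i, 8]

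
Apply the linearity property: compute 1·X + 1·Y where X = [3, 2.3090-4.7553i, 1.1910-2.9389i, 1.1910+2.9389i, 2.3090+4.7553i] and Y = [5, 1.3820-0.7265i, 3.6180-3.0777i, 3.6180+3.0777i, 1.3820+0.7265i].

By linearity: DFT(1x + 1y) = 1·DFT(x) + 1·DFT(y)
= 1·[3, 2.3090-4.7553i, 1.1910-2.9389i, 1.1910+2.9389i, 2.3090+4.7553i] + 1·[5, 1.3820-0.7265i, 3.6180-3.0777i, 3.6180+3.0777i, 1.3820+0.7265i]

Computing element-wise:
Z[0] = 1·(3) + 1·(5) = 8
Z[1] = 1·(2.3090-4.7553i) + 1·(1.3820-0.7265i) = 3.6910-5.4818i
Z[2] = 1·(1.1910-2.9389i) + 1·(3.6180-3.0777i) = 4.8090-6.0166i
Z[3] = 1·(1.1910+2.9389i) + 1·(3.6180+3.0777i) = 4.8090+6.0166i
Z[4] = 1·(2.3090+4.7553i) + 1·(1.3820+0.7265i) = 3.6910+5.4818i

DFT(1x + 1y) = 1·X + 1·Y = [8, 3.6910-5.4818i, 4.8090-6.0166i, 4.8090+6.0166i, 3.6910+5.4818i]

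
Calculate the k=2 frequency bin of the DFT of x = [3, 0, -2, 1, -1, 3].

X[2] = Σ(n=0 to 5) x[n] · ω_6^(2n) where ω_6 = e^(-2πi/6)
= (3)·ω_6^0 + (0)·ω_6^2 + (-2)·ω_6^4 + (1)·ω_6^6 + (-1)·ω_6^8 + (3)·ω_6^10

X[2] = 4.0000+1.7321i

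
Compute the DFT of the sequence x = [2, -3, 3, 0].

X[k] = Σ(n=0 to 3) x[n] · ω_4^(nk)
where ω_4 = e^(-2πi/4)

Computing each X[k]:
X[0] = 2
X[1] = -1+3i
X[2] = 8
X[3] = -1-3i

X = [2, -1+3i, 8, -1-3i]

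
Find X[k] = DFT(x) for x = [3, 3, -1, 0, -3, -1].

X[k] = Σ(n=0 to 5) x[n] · ω_6^(nk)
where ω_6 = e^(-2πi/6)

Computing each X[k]:
X[0] = 1
X[1] = 6.0000-5.1962i
X[2] = 4.0000-1.7321i
X[3] = -3
X[4] = 4.0000+1.7321i
X[5] = 6.0000+5.1962i

X = [1, 6.0000-5.1962i, 4.0000-1.7321i, -3, 4.0000+1.7321i, 6.0000+5.1962i]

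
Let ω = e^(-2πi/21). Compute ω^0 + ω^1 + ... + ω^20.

Sum of all nth roots of unity equals 0 for n > 1 (geometric series with r ≠ 1).

0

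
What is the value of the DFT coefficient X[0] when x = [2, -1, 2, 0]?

X[0] = Σ(n=0 to 3) x[n] · ω_4^0 = Σ x[n]
= (2) + (-1) + (2) + (0)

X[0] = 3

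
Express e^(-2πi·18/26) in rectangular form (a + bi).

ω_26^18 = e^(-2πi·18/26)
= cos(-2π·18/26) + i·sin(-2π·18/26)
= cos(-36π/26) + i·sin(-36π/26)

ω_26^18 = cos(-36π/26) + i·sin(-36π/26) = -0.3546+0.9350i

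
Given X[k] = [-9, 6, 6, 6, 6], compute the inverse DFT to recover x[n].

x[n] = (1/5) Σ(k=0 to 4) X[k] · e^(2πikn/5)

Computing each x[n]:
x[0] = 3
x[1] = -3
x[2] = -3
x[3] = -3
x[4] = -3

x = [3, -3, -3, -3, -3]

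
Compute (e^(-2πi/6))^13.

Since ω_6^6 = 1, powers reduce modulo 6.
13 mod 6 = 1
So ω_6^13 = ω_6^1 = e^(-2πi·1/6)

ω_6^13 = ω_6^1 = 0.5000-0.8660i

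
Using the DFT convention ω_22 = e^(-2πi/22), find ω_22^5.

ω_22^5 = e^(-2πi·5/22)
= cos(-2π·5/22) + i·sin(-2π·5/22)
= cos(-10π/22) + i·sin(-10π/22)

ω_22^5 = cos(-10π/22) + i·sin(-10π/22) = 0.1423-0.9898i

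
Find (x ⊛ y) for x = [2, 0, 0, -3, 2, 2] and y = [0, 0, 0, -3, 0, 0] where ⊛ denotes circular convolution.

(x ⊛ y)[n] = Σ(m=0 to 5) x[m] · y[(n-m) mod 6]

Computing each output sample:
(x ⊛ y)[0] = 9
(x ⊛ y)[1] = -6
(x ⊛ y)[2] = -6
(x ⊛ y)[3] = -6
(x ⊛ y)[4] = 0
(x ⊛ y)[5] = 0

x ⊛ y = [9, -6, -6, -6, 0, 0]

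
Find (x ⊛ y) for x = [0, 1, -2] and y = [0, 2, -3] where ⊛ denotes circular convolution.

(x ⊛ y)[n] = Σ(m=0 to 2) x[m] · y[(n-m) mod 3]

Computing each output sample:
(x ⊛ y)[0] = -7
(x ⊛ y)[1] = 6
(x ⊛ y)[2] = 2

x ⊛ y = [-7, 6, 2]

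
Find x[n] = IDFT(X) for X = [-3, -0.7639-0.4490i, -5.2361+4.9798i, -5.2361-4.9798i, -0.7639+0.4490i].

x[n] = (1/5) Σ(k=0 to 4) X[k] · e^(2πikn/5)

Computing each x[n]:
x[0] = -3
x[1] = 0
x[2] = 1
x[3] = -3
x[4] = 2

x = [-3, 0, 1, -3, 2]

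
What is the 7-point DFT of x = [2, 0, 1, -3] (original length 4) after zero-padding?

Original 4-point DFT: [0, 1-3i, 6, 1+3i]
Zero-padded 7-point DFT provides frequency interpolation.

DFT_7([x, 0, ...]) = [0, 4.4804+0.3267i, -0.7714-1.9116i, 3.2911+3.7066i, 3.2911-3.7066i, -0.7714+1.9116i, 4.4804-0.3267i]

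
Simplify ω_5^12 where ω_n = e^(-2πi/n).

Since ω_5^5 = 1, powers reduce modulo 5.
12 mod 5 = 2
So ω_5^12 = ω_5^2 = e^(-2πi·2/5)

ω_5^12 = ω_5^2 = -0.8090-0.5878i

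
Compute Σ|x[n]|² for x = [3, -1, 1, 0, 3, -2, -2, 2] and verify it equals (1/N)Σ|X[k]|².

Time domain:
Σ|x[n]|² = |3|² + |-1|² + |1|² + |0|² + |3|² + |-2|² + |-2|² + |2|² = 32.0000

Frequency domain:
(1/8)Σ|X[k]|² = (1/8)(|4|² + |2.1213-2.2929i|² + |7+5i|² + |-2.1213+3.7071i|² + |6|² + |-2.1213-3.7071i|² + |7-5i|² + |2.1213+2.2929i|²) = (1/8)·256.0000 = 32.0000

Both sides agree, confirming Parseval's theorem.

Σ|x[n]|² = (1/N)Σ|X[k]|² = 32.0000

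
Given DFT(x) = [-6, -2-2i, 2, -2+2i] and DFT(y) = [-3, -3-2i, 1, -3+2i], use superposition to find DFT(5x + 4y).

By linearity: DFT(5x + 4y) = 5·DFT(x) + 4·DFT(y)
= 5·[-6, -2-2i, 2, -2+2i] + 4·[-3, -3-2i, 1, -3+2i]

Computing element-wise:
Z[0] = 5·(-6) + 4·(-3) = -42
Z[1] = 5·(-2-2i) + 4·(-3-2i) = -22-18i
Z[2] = 5·(2) + 4·(1) = 14
Z[3] = 5·(-2+2i) + 4·(-3+2i) = -22+18i

DFT(5x + 4y) = 5·X + 4·Y = [-42, -22-18i, 14, -22+18i]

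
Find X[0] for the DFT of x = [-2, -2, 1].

X[0] = Σ(n=0 to 2) x[n] · ω_3^0 = Σ x[n]
= (-2) + (-2) + (1)

X[0] = -3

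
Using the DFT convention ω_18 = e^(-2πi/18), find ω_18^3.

ω_18^3 = e^(-2πi·3/18)
= cos(-2π·3/18) + i·sin(-2π·3/18)
= cos(-6π/18) + i·sin(-6π/18)

ω_18^3 = cos(-6π/18) + i·sin(-6π/18) = 0.5000-0.8660i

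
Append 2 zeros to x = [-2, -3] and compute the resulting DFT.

Original 2-point DFT: [-5, 1]
Zero-padded 4-point DFT provides frequency interpolation.

DFT_4([x, 0, ...]) = [-5, -2+3i, 1, -2-3i]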